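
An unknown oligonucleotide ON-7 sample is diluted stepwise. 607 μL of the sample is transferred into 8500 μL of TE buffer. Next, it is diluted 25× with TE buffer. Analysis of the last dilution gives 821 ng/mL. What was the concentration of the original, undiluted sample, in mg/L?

308 mg/L

Overall dilution factor = 15.00 × 25 = 375.
Original = 821 ng/mL × 375 = 3.08 × 10⁵ ng/mL = 308 mg/L.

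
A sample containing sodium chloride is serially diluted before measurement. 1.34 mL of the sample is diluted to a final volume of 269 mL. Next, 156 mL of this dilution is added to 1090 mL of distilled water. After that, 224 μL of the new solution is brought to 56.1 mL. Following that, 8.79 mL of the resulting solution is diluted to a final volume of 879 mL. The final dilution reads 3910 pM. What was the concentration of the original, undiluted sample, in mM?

157 mM

Overall dilution factor = 200.7 × 7.987 × 250.4 × 100 = 4.02 × 10⁷.
Original = 3910 pM × 4.02 × 10⁷ = 1.57 × 10¹¹ pM = 157 mM.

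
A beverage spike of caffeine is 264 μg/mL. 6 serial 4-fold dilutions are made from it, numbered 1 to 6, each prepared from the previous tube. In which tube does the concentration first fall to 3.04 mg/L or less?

tube 4

Tube n has concentration 264 μg/mL / 4ⁿ.
Need 4ⁿ ≥ 264 μg/mL / 3.04 mg/L = 86.8, so n ≥ 3.22.
First such tube: n = 4.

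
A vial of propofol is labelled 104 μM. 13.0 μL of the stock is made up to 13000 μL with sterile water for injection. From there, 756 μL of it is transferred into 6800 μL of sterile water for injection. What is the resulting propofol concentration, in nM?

10.4 nM

Overall dilution factor = 1000 × 9.995 = 9995.
104 μM / 9995 = 0.0104 μM = 10.4 nM.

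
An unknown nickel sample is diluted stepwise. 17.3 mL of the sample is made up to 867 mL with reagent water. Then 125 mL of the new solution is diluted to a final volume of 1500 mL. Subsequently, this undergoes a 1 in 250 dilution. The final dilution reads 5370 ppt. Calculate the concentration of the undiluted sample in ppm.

807 ppm

Overall dilution factor = 50.12 × 12 × 250 = 1.50 × 10⁵.
Original = 5370 ppt × 1.50 × 10⁵ = 8.07 × 10⁸ ppt = 807 ppm.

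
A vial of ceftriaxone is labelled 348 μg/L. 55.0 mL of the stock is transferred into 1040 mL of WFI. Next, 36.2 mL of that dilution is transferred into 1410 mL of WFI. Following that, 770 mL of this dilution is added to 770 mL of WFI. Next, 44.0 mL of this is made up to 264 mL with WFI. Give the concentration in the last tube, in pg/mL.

Overall dilution factor = 19.91 × 39.95 × 2 × 6 = 9544.
348 μg/L / 9544 = 0.0365 μg/L = 36.5 pg/mL.

36.5 pg/mL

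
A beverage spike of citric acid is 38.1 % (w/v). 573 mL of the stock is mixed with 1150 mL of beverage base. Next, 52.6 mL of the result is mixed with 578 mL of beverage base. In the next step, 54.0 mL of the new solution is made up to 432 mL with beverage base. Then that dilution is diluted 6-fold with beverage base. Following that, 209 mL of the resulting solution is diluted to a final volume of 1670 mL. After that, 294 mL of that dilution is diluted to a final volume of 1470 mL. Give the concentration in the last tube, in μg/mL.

Overall dilution factor = 3.007 × 11.99 × 8 × 6 × 7.990 × 5 = 6.91 × 10⁴.
38.1 % (w/v) / 6.91 × 10⁴ = 5.51 × 10⁻⁴ % (w/v) = 5.51 μg/mL.

5.51 μg/mL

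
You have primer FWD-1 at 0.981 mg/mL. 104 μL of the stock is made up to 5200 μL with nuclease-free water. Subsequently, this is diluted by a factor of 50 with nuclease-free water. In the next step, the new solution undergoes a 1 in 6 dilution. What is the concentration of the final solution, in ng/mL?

Overall dilution factor = 50 × 50 × 6 = 1.50 × 10⁴.
0.981 mg/mL / 1.50 × 10⁴ = 6.54 × 10⁻⁵ mg/mL = 65.4 ng/mL.

65.4 ng/mL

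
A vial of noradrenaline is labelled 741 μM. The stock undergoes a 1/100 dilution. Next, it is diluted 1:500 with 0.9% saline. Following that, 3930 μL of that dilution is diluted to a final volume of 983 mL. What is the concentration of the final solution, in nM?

Overall dilution factor = 100 × 500 × 250.1 = 1.25 × 10⁷.
741 μM / 1.25 × 10⁷ = 5.92 × 10⁻⁵ μM = 0.0592 nM.

0.0592 nM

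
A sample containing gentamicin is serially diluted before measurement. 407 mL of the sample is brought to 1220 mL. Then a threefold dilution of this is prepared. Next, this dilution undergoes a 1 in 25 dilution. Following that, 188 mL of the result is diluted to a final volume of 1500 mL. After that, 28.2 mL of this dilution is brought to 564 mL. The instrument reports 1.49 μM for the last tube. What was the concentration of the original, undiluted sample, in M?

0.0535 M

Overall dilution factor = 2.998 × 3 × 25 × 7.979 × 20 = 3.59 × 10⁴.
Original = 1.49 μM × 3.59 × 10⁴ = 5.35 × 10⁴ μM = 0.0535 M.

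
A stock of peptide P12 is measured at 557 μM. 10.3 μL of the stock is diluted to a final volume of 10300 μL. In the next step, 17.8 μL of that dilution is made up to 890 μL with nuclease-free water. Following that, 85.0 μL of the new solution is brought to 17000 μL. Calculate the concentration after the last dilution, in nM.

0.0557 nM

Overall dilution factor = 1000 × 50 × 200 = 1.00 × 10⁷.
557 μM / 1.00 × 10⁷ = 5.57 × 10⁻⁵ μM = 0.0557 nM.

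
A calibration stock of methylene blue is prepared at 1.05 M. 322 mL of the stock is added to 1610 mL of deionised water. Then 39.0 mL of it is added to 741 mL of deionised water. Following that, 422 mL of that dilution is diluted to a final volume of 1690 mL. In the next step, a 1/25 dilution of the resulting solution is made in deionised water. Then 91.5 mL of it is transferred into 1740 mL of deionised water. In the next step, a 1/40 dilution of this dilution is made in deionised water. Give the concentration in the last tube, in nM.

109 nM

Overall dilution factor = 6 × 20 × 4.005 × 25 × 20.02 × 40 = 9.62 × 10⁶.
1.05 M / 9.62 × 10⁶ = 1.09 × 10⁻⁷ M = 109 nM.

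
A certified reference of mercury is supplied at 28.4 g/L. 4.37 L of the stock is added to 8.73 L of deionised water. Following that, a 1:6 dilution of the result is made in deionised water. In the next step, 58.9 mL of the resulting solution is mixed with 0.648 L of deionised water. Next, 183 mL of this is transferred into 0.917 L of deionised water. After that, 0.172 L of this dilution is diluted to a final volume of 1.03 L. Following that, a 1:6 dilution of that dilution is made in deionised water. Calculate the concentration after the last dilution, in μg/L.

Overall dilution factor = 2.998 × 6 × 12.00 × 6.011 × 5.988 × 6 = 4.66 × 10⁴.
28.4 g/L / 4.66 × 10⁴ = 6.09 × 10⁻⁴ g/L = 609 μg/L.

609 μg/L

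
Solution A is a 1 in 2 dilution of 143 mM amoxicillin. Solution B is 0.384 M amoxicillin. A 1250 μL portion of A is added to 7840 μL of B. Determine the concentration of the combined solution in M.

0.341 M

C_A = 143 mM / 2 = 71.5 mM.
C_B = 0.384 M = 384 mM.
C_mix = (C_A·V_A + C_B·V_B)/(V_A + V_B) = (71.5×1250 + 384×7840) / 9090 = 341 mM = 0.341 M.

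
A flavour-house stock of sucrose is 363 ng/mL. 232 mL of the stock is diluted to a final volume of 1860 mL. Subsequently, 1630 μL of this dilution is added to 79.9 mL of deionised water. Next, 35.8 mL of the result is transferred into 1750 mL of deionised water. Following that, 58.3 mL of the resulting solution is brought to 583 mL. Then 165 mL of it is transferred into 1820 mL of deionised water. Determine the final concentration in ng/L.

Overall dilution factor = 8.017 × 50.02 × 49.88 × 10 × 12.03 = 2.41 × 10⁶.
363 ng/mL / 2.41 × 10⁶ = 1.51 × 10⁻⁴ ng/mL = 0.151 ng/L.

0.151 ng/L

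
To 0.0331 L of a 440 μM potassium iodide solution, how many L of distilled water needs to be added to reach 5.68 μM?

2.53 L

V₂ = C₁V₁/C₂ = 440 × 0.0331 / 5.68 = 2.56 L.
Diluent to add = V₂ − V₁ = 2.56 − 0.0331 = 2.53 L.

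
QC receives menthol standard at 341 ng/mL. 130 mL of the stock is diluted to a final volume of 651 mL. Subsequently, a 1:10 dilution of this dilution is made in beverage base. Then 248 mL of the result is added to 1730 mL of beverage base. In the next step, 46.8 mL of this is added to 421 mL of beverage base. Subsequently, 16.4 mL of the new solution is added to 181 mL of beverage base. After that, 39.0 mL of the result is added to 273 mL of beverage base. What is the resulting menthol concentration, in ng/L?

0.887 ng/L

Overall dilution factor = 5.008 × 10 × 7.976 × 9.996 × 12.04 × 8 = 3.84 × 10⁵.
341 ng/mL / 3.84 × 10⁵ = 8.87 × 10⁻⁴ ng/mL = 0.887 ng/L.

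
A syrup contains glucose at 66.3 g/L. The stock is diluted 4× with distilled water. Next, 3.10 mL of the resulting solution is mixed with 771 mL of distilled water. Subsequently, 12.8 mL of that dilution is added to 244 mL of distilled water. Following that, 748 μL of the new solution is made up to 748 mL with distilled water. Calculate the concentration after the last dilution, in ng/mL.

Overall dilution factor = 4 × 249.7 × 20.06 × 1000 = 2.00 × 10⁷.
66.3 g/L / 2.00 × 10⁷ = 3.31 × 10⁻⁶ g/L = 3.31 ng/mL.

3.31 ng/mL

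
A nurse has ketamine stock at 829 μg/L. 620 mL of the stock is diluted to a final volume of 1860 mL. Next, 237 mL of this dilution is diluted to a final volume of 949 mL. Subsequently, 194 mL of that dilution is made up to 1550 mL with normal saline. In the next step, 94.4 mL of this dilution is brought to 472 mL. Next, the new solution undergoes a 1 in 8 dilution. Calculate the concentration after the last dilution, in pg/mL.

216 pg/mL

Overall dilution factor = 3 × 4.004 × 7.990 × 5 × 8 = 3839.
829 μg/L / 3839 = 0.216 μg/L = 216 pg/mL.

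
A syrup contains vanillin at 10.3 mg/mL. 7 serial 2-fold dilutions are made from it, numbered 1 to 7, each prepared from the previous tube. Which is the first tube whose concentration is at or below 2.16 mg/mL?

Tube n has concentration 10.3 mg/mL / 2ⁿ.
Need 2ⁿ ≥ 10.3 mg/mL / 2.16 mg/mL = 4.77, so n ≥ 2.25.
First such tube: n = 3.

tube 3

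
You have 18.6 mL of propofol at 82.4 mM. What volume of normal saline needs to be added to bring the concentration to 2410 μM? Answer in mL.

617 mL

2410 μM = 2.41 mM.
V₂ = C₁V₁/C₂ = 82.4 × 18.6 / 2.41 = 636 mL.
Diluent to add = V₂ − V₁ = 636 − 18.6 = 617 mL.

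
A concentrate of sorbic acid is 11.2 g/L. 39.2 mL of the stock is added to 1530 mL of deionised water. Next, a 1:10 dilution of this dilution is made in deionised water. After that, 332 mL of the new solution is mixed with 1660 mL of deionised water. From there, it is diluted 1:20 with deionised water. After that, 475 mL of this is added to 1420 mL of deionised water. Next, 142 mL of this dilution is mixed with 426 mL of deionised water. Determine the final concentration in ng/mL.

14.6 ng/mL

Overall dilution factor = 40.03 × 10 × 6 × 20 × 3.989 × 4 = 7.67 × 10⁵.
11.2 g/L / 7.67 × 10⁵ = 1.46 × 10⁻⁵ g/L = 14.6 ng/mL.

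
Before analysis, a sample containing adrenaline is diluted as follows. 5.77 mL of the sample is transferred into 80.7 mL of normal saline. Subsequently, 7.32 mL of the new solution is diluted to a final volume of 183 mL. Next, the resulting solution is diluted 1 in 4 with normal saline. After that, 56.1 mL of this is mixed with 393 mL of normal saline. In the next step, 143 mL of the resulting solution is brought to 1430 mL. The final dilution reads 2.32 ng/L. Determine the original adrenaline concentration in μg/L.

278 μg/L

Overall dilution factor = 14.99 × 25 × 4 × 8.005 × 10 = 1.20 × 10⁵.
Original = 2.32 ng/L × 1.20 × 10⁵ = 2.78 × 10⁵ ng/L = 278 μg/L.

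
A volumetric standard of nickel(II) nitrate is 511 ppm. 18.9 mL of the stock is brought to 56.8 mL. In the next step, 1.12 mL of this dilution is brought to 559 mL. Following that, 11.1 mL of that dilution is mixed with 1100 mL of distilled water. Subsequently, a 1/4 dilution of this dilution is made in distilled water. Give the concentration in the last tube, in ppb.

Overall dilution factor = 3.005 × 499.1 × 100.1 × 4 = 6.01 × 10⁵.
511 ppm / 6.01 × 10⁵ = 8.51 × 10⁻⁴ ppm = 0.851 ppb.

0.851 ppb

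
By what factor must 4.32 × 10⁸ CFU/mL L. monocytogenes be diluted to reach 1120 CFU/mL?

Factor = C₀/C_target = 4.32 × 10⁸ CFU/mL / 1120 CFU/mL = 3.86 × 10⁵.

3.86 × 10⁵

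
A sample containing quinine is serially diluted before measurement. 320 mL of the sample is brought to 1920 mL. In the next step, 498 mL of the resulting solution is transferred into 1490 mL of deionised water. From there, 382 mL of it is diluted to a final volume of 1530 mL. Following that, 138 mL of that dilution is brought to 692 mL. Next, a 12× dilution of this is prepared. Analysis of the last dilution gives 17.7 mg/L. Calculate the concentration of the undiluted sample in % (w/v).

Overall dilution factor = 6 × 3.992 × 4.005 × 5.014 × 12 = 5773.
Original = 17.7 mg/L × 5773 = 1.02 × 10⁵ mg/L = 10.2 % (w/v).

10.2 % (w/v)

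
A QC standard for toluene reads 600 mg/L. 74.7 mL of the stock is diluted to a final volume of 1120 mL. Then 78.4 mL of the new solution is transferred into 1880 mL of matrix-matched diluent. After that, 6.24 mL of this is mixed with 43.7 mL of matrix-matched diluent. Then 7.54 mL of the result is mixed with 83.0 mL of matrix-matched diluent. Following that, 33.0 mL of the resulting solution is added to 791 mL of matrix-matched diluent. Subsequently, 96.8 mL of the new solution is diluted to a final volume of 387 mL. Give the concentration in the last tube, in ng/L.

167 ng/L

Overall dilution factor = 14.99 × 24.98 × 8.003 × 12.01 × 24.97 × 3.998 = 3.59 × 10⁶.
600 mg/L / 3.59 × 10⁶ = 1.67 × 10⁻⁴ mg/L = 167 ng/L.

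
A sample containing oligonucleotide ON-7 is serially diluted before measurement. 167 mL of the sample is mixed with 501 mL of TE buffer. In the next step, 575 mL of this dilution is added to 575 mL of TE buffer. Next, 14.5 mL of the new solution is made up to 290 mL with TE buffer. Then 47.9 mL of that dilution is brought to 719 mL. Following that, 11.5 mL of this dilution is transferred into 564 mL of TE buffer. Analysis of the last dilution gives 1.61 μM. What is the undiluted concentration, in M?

0.194 M

Overall dilution factor = 4 × 2 × 20 × 15.01 × 50.04 = 1.20 × 10⁵.
Original = 1.61 μM × 1.20 × 10⁵ = 1.94 × 10⁵ μM = 0.194 M.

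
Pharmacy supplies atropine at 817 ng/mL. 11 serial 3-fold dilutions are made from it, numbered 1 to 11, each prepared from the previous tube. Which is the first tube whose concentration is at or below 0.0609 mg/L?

Tube n has concentration 817 ng/mL / 3ⁿ.
Need 3ⁿ ≥ 817 ng/mL / 0.0609 mg/L = 13.4, so n ≥ 2.36.
First such tube: n = 3.

tube 3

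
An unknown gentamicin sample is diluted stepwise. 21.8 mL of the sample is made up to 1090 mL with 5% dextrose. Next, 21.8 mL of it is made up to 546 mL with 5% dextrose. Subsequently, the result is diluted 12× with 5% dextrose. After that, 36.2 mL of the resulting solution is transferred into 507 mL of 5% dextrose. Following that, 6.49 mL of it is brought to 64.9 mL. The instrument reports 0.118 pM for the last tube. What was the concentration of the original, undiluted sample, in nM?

266 nM

Overall dilution factor = 50 × 25.05 × 12 × 15.01 × 10 = 2.25 × 10⁶.
Original = 0.118 pM × 2.25 × 10⁶ = 2.66 × 10⁵ pM = 266 nM.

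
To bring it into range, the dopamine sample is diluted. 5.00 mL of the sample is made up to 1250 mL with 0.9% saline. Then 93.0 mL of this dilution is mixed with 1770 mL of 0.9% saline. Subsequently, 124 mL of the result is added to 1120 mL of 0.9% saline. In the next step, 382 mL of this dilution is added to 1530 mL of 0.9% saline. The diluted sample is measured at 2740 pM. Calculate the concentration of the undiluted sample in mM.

Overall dilution factor = 250 × 20.03 × 10.03 × 5.005 = 2.51 × 10⁵.
Original = 2740 pM × 2.51 × 10⁵ = 6.89 × 10⁸ pM = 0.689 mM.

0.689 mM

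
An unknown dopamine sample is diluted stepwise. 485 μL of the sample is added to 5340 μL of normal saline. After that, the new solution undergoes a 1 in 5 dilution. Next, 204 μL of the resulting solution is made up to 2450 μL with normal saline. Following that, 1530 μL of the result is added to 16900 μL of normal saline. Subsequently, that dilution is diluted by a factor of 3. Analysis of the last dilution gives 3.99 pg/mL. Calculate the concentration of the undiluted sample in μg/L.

Overall dilution factor = 12.01 × 5 × 12.01 × 12.05 × 3 = 2.61 × 10⁴.
Original = 3.99 pg/mL × 2.61 × 10⁴ = 1.04 × 10⁵ pg/mL = 104 μg/L.

104 μg/L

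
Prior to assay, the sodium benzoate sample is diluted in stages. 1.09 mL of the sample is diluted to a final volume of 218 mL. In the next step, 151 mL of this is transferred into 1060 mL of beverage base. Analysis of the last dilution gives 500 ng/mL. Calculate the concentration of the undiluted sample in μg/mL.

802 μg/mL

Overall dilution factor = 200 × 8.020 = 1604.
Original = 500 ng/mL × 1604 = 8.02 × 10⁵ ng/mL = 802 μg/mL.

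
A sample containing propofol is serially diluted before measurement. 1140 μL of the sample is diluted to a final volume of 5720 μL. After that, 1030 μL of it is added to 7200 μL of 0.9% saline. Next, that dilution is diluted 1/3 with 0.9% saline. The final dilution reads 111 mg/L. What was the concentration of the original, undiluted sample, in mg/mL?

13.4 mg/mL

Overall dilution factor = 5.018 × 7.990 × 3 = 120.
Original = 111 mg/L × 120 = 1.34 × 10⁴ mg/L = 13.4 mg/mL.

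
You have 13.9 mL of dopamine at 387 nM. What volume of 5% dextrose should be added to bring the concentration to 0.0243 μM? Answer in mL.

207 mL

0.0243 μM = 24.3 nM.
V₂ = C₁V₁/C₂ = 387 × 13.9 / 24.3 = 221 mL.
Diluent to add = V₂ − V₁ = 221 − 13.9 = 207 mL.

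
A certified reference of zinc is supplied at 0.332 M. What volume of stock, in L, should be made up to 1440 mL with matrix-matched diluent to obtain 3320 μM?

0.0144 L

3320 μM = 3.32 × 10⁻³ M.
V₁ = C₂V₂/C₁ = 3.32 × 10⁻³ × 1440 / 0.332 = 14.4 mL = 0.0144 L.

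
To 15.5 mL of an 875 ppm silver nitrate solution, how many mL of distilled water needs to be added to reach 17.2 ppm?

773 mL

V₂ = C₁V₁/C₂ = 875 × 15.5 / 17.2 = 789 mL.
Diluent to add = V₂ − V₁ = 789 − 15.5 = 773 mL.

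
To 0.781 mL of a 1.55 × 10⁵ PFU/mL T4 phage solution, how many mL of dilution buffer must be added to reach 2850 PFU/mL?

V₂ = C₁V₁/C₂ = 1.55 × 10⁵ × 0.781 / 2850 = 42.5 mL.
Diluent to add = V₂ − V₁ = 42.5 − 0.781 = 41.7 mL.

41.7 mL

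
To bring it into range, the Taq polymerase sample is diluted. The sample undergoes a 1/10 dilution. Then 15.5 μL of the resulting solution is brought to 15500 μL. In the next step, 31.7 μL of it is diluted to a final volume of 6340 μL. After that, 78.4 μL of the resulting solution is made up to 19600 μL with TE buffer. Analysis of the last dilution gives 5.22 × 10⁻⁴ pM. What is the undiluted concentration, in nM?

261 nM

Overall dilution factor = 10 × 1000 × 200 × 250 = 5.00 × 10⁸.
Original = 5.22 × 10⁻⁴ pM × 5.00 × 10⁸ = 2.61 × 10⁵ pM = 261 nM.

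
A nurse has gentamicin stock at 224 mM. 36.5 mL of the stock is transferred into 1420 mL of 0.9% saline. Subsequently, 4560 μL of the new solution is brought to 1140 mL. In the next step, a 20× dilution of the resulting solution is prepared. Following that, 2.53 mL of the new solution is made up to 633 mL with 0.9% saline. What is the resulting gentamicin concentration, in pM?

Overall dilution factor = 39.90 × 250 × 20 × 250.2 = 4.99 × 10⁷.
224 mM / 4.99 × 10⁷ = 4.49 × 10⁻⁶ mM = 4490 pM.

4490 pM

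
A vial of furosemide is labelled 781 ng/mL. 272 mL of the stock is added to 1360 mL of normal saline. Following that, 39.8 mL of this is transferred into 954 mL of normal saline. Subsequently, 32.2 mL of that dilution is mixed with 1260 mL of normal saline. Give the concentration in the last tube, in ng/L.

Overall dilution factor = 6 × 24.97 × 40.13 = 6012.
781 ng/mL / 6012 = 0.130 ng/mL = 130 ng/L.

130 ng/L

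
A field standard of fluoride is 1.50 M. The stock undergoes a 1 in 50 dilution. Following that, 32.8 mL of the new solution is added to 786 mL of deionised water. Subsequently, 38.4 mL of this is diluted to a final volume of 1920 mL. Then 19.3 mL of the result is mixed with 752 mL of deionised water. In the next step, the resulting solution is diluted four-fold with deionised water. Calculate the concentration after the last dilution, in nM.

Overall dilution factor = 50 × 24.96 × 50 × 39.96 × 4 = 9.98 × 10⁶.
1.50 M / 9.98 × 10⁶ = 1.50 × 10⁻⁷ M = 150 nM.

150 nM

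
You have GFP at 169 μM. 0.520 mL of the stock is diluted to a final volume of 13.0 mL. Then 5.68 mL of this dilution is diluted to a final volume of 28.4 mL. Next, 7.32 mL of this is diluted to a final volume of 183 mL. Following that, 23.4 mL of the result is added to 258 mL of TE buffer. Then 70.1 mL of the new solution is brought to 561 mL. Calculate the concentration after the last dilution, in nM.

0.562 nM

Overall dilution factor = 25 × 5 × 25 × 12.03 × 8.003 = 3.01 × 10⁵.
169 μM / 3.01 × 10⁵ = 5.62 × 10⁻⁴ μM = 0.562 nM.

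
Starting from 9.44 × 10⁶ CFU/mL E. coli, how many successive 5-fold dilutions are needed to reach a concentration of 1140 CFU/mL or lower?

6

Need 5ⁿ ≥ 8281, so n ≥ log(8281)/log(5) = 5.61.
Minimum whole steps: n = 6.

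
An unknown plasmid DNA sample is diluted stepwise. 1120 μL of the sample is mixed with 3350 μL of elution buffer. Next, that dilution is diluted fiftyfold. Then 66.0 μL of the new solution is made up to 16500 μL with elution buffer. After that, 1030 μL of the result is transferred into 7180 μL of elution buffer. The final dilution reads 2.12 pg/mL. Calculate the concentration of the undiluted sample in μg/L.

Overall dilution factor = 3.991 × 50 × 250 × 7.971 = 3.98 × 10⁵.
Original = 2.12 pg/mL × 3.98 × 10⁵ = 8.43 × 10⁵ pg/mL = 843 μg/L.

843 μg/L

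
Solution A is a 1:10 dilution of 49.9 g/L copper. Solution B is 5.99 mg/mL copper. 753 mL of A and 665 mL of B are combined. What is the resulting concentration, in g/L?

C_A = 49.9 g/L / 10 = 4.99 g/L.
C_B = 5.99 mg/mL = 5.99 g/L.
C_mix = (C_A·V_A + C_B·V_B)/(V_A + V_B) = (4.99×753 + 5.99×665) / 1418 = 5.46 g/L.

5.46 g/L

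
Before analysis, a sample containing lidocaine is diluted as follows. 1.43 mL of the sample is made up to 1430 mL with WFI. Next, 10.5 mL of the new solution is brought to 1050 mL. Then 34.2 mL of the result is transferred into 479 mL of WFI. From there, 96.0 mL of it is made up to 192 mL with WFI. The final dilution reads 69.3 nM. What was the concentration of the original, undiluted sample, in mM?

208 mM

Overall dilution factor = 1000 × 100 × 15.01 × 2 = 3.00 × 10⁶.
Original = 69.3 nM × 3.00 × 10⁶ = 2.08 × 10⁸ nM = 208 mM.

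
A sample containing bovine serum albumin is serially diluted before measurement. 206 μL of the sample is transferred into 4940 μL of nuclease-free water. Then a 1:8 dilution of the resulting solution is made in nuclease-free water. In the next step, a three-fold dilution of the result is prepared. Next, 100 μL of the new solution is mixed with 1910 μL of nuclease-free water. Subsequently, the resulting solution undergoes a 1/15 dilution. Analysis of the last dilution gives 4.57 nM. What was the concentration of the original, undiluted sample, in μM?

Overall dilution factor = 24.98 × 8 × 3 × 20.10 × 15 = 1.81 × 10⁵.
Original = 4.57 nM × 1.81 × 10⁵ = 8.26 × 10⁵ nM = 826 μM.

826 μM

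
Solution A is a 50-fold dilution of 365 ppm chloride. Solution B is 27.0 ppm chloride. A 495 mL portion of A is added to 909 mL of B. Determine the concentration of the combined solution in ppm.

C_A = 365 ppm / 50 = 7.30 ppm.
C_mix = (C_A·V_A + C_B·V_B)/(V_A + V_B) = (7.30×495 + 27.0×909) / 1404 = 20.1 ppm.

20.1 ppm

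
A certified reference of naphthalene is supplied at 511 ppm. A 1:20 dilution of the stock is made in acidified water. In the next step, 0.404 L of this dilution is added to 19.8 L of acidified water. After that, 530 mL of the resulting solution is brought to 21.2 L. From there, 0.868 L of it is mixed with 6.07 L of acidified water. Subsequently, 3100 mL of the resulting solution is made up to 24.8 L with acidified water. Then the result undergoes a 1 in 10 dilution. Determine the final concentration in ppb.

Overall dilution factor = 20 × 50.01 × 40 × 7.993 × 8 × 10 = 2.56 × 10⁷.
511 ppm / 2.56 × 10⁷ = 2.00 × 10⁻⁵ ppm = 0.0200 ppb.

0.0200 ppb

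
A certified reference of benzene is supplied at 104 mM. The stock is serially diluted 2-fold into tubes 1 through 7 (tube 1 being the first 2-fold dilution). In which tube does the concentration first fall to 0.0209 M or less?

Tube n has concentration 104 mM / 2ⁿ.
Need 2ⁿ ≥ 104 mM / 0.0209 M = 4.98, so n ≥ 2.32.
First such tube: n = 3.

tube 3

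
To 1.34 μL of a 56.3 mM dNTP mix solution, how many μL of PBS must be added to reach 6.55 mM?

10.2 μL

V₂ = C₁V₁/C₂ = 56.3 × 1.34 / 6.55 = 11.5 μL.
Diluent to add = V₂ − V₁ = 11.5 − 1.34 = 10.2 μL.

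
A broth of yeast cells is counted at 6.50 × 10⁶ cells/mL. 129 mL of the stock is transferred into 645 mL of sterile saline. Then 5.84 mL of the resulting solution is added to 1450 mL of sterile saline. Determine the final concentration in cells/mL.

4350 cells/mL

Overall dilution factor = 6 × 249.3 = 1496.
6.50 × 10⁶ cells/mL / 1496 = 4350 cells/mL.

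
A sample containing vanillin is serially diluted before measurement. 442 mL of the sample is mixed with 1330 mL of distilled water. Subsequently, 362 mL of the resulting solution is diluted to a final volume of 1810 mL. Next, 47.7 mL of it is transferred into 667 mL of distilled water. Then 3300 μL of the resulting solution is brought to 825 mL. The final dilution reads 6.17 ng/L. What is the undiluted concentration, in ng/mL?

463 ng/mL

Overall dilution factor = 4.009 × 5 × 14.98 × 250 = 7.51 × 10⁴.
Original = 6.17 ng/L × 7.51 × 10⁴ = 4.63 × 10⁵ ng/L = 463 ng/mL.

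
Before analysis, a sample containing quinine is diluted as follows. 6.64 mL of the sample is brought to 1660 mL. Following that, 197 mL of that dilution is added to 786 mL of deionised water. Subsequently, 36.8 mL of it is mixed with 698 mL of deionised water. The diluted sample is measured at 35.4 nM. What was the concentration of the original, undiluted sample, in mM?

0.882 mM

Overall dilution factor = 250 × 4.990 × 19.97 = 2.49 × 10⁴.
Original = 35.4 nM × 2.49 × 10⁴ = 8.82 × 10⁵ nM = 0.882 mM.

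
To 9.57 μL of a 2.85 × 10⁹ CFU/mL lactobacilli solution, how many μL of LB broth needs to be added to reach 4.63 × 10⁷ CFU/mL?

580 μL

V₂ = C₁V₁/C₂ = 2.85 × 10⁹ × 9.57 / 4.63 × 10⁷ = 589 μL.
Diluent to add = V₂ − V₁ = 589 − 9.57 = 580 μL.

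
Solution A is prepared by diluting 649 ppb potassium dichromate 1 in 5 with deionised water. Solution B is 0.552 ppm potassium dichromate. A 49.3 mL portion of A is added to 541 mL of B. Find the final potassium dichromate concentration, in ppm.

0.517 ppm

C_A = 649 ppb / 5 = 130 ppb.
C_B = 0.552 ppm = 552 ppb.
C_mix = (C_A·V_A + C_B·V_B)/(V_A + V_B) = (130×49.3 + 552×541) / 590.3 = 517 ppb = 0.517 ppm.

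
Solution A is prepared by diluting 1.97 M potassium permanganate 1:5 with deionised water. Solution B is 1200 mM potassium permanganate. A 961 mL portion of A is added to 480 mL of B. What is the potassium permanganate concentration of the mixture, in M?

C_A = 1.97 M / 5 = 0.394 M.
C_B = 1200 mM = 1.20 M.
C_mix = (C_A·V_A + C_B·V_B)/(V_A + V_B) = (0.394×961 + 1.20×480) / 1441 = 0.662 M.

0.662 M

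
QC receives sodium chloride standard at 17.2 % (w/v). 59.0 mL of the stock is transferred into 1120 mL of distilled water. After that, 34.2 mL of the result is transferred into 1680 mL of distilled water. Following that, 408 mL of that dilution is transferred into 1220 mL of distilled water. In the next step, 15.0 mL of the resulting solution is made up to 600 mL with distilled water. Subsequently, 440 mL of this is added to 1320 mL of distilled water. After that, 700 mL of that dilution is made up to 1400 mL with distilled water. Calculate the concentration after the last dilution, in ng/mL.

134 ng/mL

Overall dilution factor = 19.98 × 50.12 × 3.990 × 40 × 4 × 2 = 1.28 × 10⁶.
17.2 % (w/v) / 1.28 × 10⁶ = 1.34 × 10⁻⁵ % (w/v) = 134 ng/mL.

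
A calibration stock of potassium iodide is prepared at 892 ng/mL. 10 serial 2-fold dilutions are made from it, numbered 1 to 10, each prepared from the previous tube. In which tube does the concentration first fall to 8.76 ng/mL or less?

tube 7

Tube n has concentration 892 ng/mL / 2ⁿ.
Need 2ⁿ ≥ 892 ng/mL / 8.76 ng/mL = 102, so n ≥ 6.67.
First such tube: n = 7.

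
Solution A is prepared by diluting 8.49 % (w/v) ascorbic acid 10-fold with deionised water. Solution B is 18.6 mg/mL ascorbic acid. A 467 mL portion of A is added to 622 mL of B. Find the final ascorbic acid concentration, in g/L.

C_A = 8.49 % (w/v) / 10 = 0.849 % (w/v).
C_B = 18.6 mg/mL = 1.86 % (w/v).
C_mix = (C_A·V_A + C_B·V_B)/(V_A + V_B) = (0.849×467 + 1.86×622) / 1089 = 1.43 % (w/v) = 14.3 g/L.

14.3 g/L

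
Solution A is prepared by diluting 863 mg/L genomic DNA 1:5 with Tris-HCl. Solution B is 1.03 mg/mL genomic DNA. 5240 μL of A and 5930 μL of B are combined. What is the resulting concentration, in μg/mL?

628 μg/mL

C_A = 863 mg/L / 5 = 173 mg/L.
C_B = 1.03 mg/mL = 1030 mg/L.
C_mix = (C_A·V_A + C_B·V_B)/(V_A + V_B) = (173×5240 + 1030×5930) / 11170 = 628 mg/L = 628 μg/mL.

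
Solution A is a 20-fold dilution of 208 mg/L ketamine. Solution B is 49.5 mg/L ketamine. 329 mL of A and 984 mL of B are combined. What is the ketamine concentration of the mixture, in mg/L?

C_A = 208 mg/L / 20 = 10.4 mg/L.
C_mix = (C_A·V_A + C_B·V_B)/(V_A + V_B) = (10.4×329 + 49.5×984) / 1313 = 39.7 mg/L.

39.7 mg/L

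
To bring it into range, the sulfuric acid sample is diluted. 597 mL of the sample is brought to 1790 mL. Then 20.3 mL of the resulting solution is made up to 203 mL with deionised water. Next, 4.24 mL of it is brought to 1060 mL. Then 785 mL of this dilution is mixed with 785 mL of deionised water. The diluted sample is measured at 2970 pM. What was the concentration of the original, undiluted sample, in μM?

44.5 μM

Overall dilution factor = 2.998 × 10 × 250 × 2 = 1.50 × 10⁴.
Original = 2970 pM × 1.50 × 10⁴ = 4.45 × 10⁷ pM = 44.5 μM.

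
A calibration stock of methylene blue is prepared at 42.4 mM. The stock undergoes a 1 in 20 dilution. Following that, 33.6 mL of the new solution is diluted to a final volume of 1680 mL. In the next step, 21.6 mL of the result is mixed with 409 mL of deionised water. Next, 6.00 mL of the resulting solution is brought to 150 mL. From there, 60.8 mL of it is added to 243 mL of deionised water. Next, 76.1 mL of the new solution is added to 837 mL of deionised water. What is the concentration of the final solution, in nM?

1.42 nM

Overall dilution factor = 20 × 50 × 19.94 × 25 × 4.997 × 12.00 = 2.99 × 10⁷.
42.4 mM / 2.99 × 10⁷ = 1.42 × 10⁻⁶ mM = 1.42 nM.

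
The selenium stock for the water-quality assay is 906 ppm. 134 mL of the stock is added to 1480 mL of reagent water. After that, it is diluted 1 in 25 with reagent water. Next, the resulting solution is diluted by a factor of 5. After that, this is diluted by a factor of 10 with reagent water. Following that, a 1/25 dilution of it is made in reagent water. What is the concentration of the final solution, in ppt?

Overall dilution factor = 12.04 × 25 × 5 × 10 × 25 = 3.76 × 10⁵.
906 ppm / 3.76 × 10⁵ = 2.41 × 10⁻³ ppm = 2410 ppt.

2410 ppt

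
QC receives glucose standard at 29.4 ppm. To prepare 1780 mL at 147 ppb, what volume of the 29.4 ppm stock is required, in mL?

147 ppb = 0.147 ppm.
V₁ = C₂V₂/C₁ = 0.147 × 1780 / 29.4 = 8.90 mL.

8.90 mL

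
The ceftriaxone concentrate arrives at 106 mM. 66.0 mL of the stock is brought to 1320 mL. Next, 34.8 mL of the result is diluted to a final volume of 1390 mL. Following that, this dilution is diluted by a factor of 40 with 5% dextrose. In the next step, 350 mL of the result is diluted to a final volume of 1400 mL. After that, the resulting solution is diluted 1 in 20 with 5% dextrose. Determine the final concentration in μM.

Overall dilution factor = 20 × 39.94 × 40 × 4 × 20 = 2.56 × 10⁶.
106 mM / 2.56 × 10⁶ = 4.15 × 10⁻⁵ mM = 0.0415 μM.

0.0415 μM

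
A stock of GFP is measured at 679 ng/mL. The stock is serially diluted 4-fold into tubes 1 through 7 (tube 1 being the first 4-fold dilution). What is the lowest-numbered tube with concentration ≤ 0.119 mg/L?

tube 2

Tube n has concentration 679 ng/mL / 4ⁿ.
Need 4ⁿ ≥ 679 ng/mL / 0.119 mg/L = 5.71, so n ≥ 1.26.
First such tube: n = 2.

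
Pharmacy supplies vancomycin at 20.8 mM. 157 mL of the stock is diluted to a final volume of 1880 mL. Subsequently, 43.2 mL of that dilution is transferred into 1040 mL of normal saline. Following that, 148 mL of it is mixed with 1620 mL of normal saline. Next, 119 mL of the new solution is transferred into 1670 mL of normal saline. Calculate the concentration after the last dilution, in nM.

Overall dilution factor = 11.97 × 25.07 × 11.95 × 15.03 = 5.39 × 10⁴.
20.8 mM / 5.39 × 10⁴ = 3.86 × 10⁻⁴ mM = 386 nM.

386 nM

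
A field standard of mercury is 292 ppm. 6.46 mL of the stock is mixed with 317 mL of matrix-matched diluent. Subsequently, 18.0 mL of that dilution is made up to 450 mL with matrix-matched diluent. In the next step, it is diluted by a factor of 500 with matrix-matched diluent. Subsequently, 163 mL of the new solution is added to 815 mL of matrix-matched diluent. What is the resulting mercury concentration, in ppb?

0.0778 ppb

Overall dilution factor = 50.07 × 25 × 500 × 6 = 3.76 × 10⁶.
292 ppm / 3.76 × 10⁶ = 7.78 × 10⁻⁵ ppm = 0.0778 ppb.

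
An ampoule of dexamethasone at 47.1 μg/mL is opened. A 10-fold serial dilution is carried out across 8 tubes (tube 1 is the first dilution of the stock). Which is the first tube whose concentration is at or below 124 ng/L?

Tube n has concentration 47.1 μg/mL / 10ⁿ.
Need 10ⁿ ≥ 47.1 μg/mL / 124 ng/L = 3.80 × 10⁵, so n ≥ 5.58.
First such tube: n = 6.

tube 6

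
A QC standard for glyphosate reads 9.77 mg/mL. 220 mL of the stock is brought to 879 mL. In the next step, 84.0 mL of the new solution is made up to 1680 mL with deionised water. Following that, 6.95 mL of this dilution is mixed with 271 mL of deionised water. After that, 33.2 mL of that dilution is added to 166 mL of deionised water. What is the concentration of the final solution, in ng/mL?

510 ng/mL

Overall dilution factor = 3.995 × 20 × 39.99 × 6 = 1.92 × 10⁴.
9.77 mg/mL / 1.92 × 10⁴ = 5.10 × 10⁻⁴ mg/mL = 510 ng/mL.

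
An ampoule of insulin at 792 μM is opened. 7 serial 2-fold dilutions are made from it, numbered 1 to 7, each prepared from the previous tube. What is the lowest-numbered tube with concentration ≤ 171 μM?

tube 3

Tube n has concentration 792 μM / 2ⁿ.
Need 2ⁿ ≥ 792 μM / 171 μM = 4.63, so n ≥ 2.21.
First such tube: n = 3.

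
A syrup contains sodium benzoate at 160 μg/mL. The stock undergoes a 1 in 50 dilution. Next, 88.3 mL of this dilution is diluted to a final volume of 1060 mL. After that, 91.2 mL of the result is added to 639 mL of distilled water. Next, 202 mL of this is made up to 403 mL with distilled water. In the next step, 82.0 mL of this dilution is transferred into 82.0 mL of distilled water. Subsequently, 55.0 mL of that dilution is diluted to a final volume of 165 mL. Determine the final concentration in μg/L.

2.78 μg/L

Overall dilution factor = 50 × 12.00 × 8.007 × 1.995 × 2 × 3 = 5.75 × 10⁴.
160 μg/mL / 5.75 × 10⁴ = 2.78 × 10⁻³ μg/mL = 2.78 μg/L.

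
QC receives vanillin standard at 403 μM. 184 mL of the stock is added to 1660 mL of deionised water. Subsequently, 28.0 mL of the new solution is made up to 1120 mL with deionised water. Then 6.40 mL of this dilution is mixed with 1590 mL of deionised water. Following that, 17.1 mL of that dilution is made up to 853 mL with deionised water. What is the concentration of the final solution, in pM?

80.8 pM

Overall dilution factor = 10.02 × 40 × 249.4 × 49.88 = 4.99 × 10⁶.
403 μM / 4.99 × 10⁶ = 8.08 × 10⁻⁵ μM = 80.8 pM.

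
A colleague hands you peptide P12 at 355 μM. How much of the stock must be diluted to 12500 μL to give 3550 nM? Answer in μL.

125 μL

3550 nM = 3.55 μM.
V₁ = C₂V₂/C₁ = 3.55 × 12500 / 355 = 125 μL.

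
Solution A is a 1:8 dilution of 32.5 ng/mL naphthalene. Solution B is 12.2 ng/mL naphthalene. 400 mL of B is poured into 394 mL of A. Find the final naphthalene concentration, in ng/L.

8160 ng/L

C_A = 32.5 ng/mL / 8 = 4.06 ng/mL.
C_mix = (C_A·V_A + C_B·V_B)/(V_A + V_B) = (4.06×394 + 12.2×400) / 794.0 = 8.16 ng/mL = 8160 ng/L.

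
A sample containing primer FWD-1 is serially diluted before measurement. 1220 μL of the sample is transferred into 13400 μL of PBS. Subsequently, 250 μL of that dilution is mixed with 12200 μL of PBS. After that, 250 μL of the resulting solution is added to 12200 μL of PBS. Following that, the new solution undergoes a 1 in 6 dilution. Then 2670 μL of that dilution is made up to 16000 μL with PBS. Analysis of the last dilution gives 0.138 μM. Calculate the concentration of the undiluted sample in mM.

147 mM

Overall dilution factor = 11.98 × 49.80 × 49.80 × 6 × 5.993 = 1.07 × 10⁶.
Original = 0.138 μM × 1.07 × 10⁶ = 1.47 × 10⁵ μM = 147 mM.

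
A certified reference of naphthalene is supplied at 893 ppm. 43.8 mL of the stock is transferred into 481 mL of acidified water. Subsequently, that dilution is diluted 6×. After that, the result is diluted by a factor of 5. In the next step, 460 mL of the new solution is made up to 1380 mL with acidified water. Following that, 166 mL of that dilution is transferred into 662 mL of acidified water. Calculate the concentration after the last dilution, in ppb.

Overall dilution factor = 11.98 × 6 × 5 × 3 × 4.988 = 5379.
893 ppm / 5379 = 0.166 ppm = 166 ppb.

166 ppb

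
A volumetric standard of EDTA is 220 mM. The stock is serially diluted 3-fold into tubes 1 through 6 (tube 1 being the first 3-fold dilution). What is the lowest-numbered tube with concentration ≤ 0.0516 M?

tube 2

Tube n has concentration 220 mM / 3ⁿ.
Need 3ⁿ ≥ 220 mM / 0.0516 M = 4.26, so n ≥ 1.32.
First such tube: n = 2.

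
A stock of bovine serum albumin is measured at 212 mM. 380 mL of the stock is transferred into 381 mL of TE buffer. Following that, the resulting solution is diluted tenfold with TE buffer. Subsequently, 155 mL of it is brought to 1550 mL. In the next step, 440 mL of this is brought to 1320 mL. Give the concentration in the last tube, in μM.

Overall dilution factor = 2.003 × 10 × 10 × 3 = 601.
212 mM / 601 = 0.353 mM = 353 μM.

353 μM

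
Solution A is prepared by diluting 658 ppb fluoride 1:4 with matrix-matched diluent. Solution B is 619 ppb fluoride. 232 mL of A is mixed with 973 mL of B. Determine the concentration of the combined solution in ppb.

531 ppb

C_A = 658 ppb / 4 = 164 ppb.
C_mix = (C_A·V_A + C_B·V_B)/(V_A + V_B) = (164×232 + 619×973) / 1205 = 531 ppb.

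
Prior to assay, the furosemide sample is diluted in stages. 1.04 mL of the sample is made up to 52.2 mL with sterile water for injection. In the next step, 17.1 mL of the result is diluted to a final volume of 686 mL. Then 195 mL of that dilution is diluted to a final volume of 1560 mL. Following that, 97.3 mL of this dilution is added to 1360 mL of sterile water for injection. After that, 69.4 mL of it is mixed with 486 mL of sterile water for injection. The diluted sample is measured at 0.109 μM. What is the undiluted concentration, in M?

0.210 M

Overall dilution factor = 50.19 × 40.12 × 8 × 14.98 × 8.003 = 1.93 × 10⁶.
Original = 0.109 μM × 1.93 × 10⁶ = 2.10 × 10⁵ μM = 0.210 M.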